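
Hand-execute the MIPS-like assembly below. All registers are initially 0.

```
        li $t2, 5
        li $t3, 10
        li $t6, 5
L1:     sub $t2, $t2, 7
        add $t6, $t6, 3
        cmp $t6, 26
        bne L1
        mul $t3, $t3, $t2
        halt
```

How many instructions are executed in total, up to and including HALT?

after li $t2, 5: $t2=5
after li $t3, 10: $t3=10
after li $t6, 5: $t6=5
after sub $t2, $t2, 7: $t2=5-7=-2
after add $t6, $t6, 3: $t6=5+3=8
cmp $t6, 26  (cmp 8,26)
bne L1: taken
after sub $t2, $t2, 7: $t2=(-2)-7=-9
after add $t6, $t6, 3: $t6=8+3=11
cmp $t6, 26  (cmp 11,26)
bne L1: taken
after sub $t2, $t2, 7: $t2=(-9)-7=-16
after add $t6, $t6, 3: $t6=11+3=14
cmp $t6, 26  (cmp 14,26)
bne L1: taken
after sub $t2, $t2, 7: $t2=(-16)-7=-23
after add $t6, $t6, 3: $t6=14+3=17
cmp $t6, 26  (cmp 17,26)
bne L1: taken
after sub $t2, $t2, 7: $t2=(-23)-7=-30
after add $t6, $t6, 3: $t6=17+3=20
cmp $t6, 26  (cmp 20,26)
bne L1: taken
after sub $t2, $t2, 7: $t2=(-30)-7=-37
after add $t6, $t6, 3: $t6=20+3=23
cmp $t6, 26  (cmp 23,26)
bne L1: taken
after sub $t2, $t2, 7: $t2=(-37)-7=-44
after add $t6, $t6, 3: $t6=23+3=26
cmp $t6, 26  (cmp 26,26)
bne L1: not taken
after mul $t3, $t3, $t2: $t3=10*(-44)=-440
halt.
Total executed instructions: 33.

33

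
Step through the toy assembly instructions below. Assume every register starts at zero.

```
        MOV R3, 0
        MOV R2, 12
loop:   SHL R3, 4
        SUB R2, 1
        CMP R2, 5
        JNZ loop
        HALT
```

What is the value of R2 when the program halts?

MOV R3, 0 → R3=0
MOV R2, 12 → R2=12
SHL R3, 4 → R3=0<<4=0
SUB R2, 1 → R2=12-1=11
CMP R2, 5  (cmp 11,5)
JNZ loop: taken
SHL R3, 4 → R3=0<<4=0
SUB R2, 1 → R2=11-1=10
CMP R2, 5  (cmp 10,5)
JNZ loop: taken
SHL R3, 4 → R3=0<<4=0
SUB R2, 1 → R2=10-1=9
CMP R2, 5  (cmp 9,5)
JNZ loop: taken
SHL R3, 4 → R3=0<<4=0
SUB R2, 1 → R2=9-1=8
CMP R2, 5  (cmp 8,5)
JNZ loop: taken
SHL R3, 4 → R3=0<<4=0
SUB R2, 1 → R2=8-1=7
CMP R2, 5  (cmp 7,5)
JNZ loop: taken
SHL R3, 4 → R3=0<<4=0
SUB R2, 1 → R2=7-1=6
CMP R2, 5  (cmp 6,5)
JNZ loop: taken
SHL R3, 4 → R3=0<<4=0
SUB R2, 1 → R2=6-1=5
CMP R2, 5  (cmp 5,5)
JNZ loop: not taken
halt.

5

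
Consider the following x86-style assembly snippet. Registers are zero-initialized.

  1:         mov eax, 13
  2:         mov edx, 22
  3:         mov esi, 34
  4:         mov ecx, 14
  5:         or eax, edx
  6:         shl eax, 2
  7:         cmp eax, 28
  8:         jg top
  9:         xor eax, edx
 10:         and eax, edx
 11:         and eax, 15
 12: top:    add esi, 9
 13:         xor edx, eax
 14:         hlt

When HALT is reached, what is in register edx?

mov eax, 13 → eax=13
mov edx, 22 → edx=22
mov esi, 34 → esi=34
mov ecx, 14 → ecx=14
or eax, edx → eax=13|22=31
shl eax, 2 → eax=31<<2=124
cmp eax, 28  (cmp 124,28)
jg top: taken
add esi, 9 → esi=34+9=43
xor edx, eax → edx=22^124=106
halt.

106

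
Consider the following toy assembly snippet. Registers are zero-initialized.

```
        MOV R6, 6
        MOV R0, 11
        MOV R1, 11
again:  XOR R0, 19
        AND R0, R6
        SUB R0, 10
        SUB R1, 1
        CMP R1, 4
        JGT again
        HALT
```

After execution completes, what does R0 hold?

MOV R6, 6 → R6=6
MOV R0, 11 → R0=11
MOV R1, 11 → R1=11
XOR R0, 19 → R0=11^19=24
AND R0, R6 → R0=24&6=0
SUB R0, 10 → R0=0-10=-10
SUB R1, 1 → R1=11-1=10
CMP R1, 4  (cmp 10,4)
JGT again: taken
XOR R0, 19 → R0=(-10)^19=-27
AND R0, R6 → R0=(-27)&6=4
SUB R0, 10 → R0=4-10=-6
SUB R1, 1 → R1=10-1=9
CMP R1, 4  (cmp 9,4)
JGT again: taken
XOR R0, 19 → R0=(-6)^19=-23
AND R0, R6 → R0=(-23)&6=0
SUB R0, 10 → R0=0-10=-10
SUB R1, 1 → R1=9-1=8
CMP R1, 4  (cmp 8,4)
JGT again: taken
XOR R0, 19 → R0=(-10)^19=-27
AND R0, R6 → R0=(-27)&6=4
SUB R0, 10 → R0=4-10=-6
SUB R1, 1 → R1=8-1=7
CMP R1, 4  (cmp 7,4)
JGT again: taken
XOR R0, 19 → R0=(-6)^19=-23
AND R0, R6 → R0=(-23)&6=0
SUB R0, 10 → R0=0-10=-10
SUB R1, 1 → R1=7-1=6
CMP R1, 4  (cmp 6,4)
JGT again: taken
XOR R0, 19 → R0=(-10)^19=-27
AND R0, R6 → R0=(-27)&6=4
SUB R0, 10 → R0=4-10=-6
SUB R1, 1 → R1=6-1=5
CMP R1, 4  (cmp 5,4)
JGT again: taken
XOR R0, 19 → R0=(-6)^19=-23
AND R0, R6 → R0=(-23)&6=0
SUB R0, 10 → R0=0-10=-10
SUB R1, 1 → R1=5-1=4
CMP R1, 4  (cmp 4,4)
JGT again: not taken
halt.

-10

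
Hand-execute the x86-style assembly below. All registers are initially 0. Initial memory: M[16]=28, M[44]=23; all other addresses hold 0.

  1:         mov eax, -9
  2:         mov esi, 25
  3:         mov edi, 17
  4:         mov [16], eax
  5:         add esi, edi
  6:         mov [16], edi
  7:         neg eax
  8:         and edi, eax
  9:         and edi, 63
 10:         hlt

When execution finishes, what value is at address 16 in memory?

17

eax=-9
esi=25
edi=17
mov [16], eax → M[16]=-9
esi=25+17=42
mov [16], edi → M[16]=17
eax=-(-9)=9
edi=17&9=1
edi=1&63=1
halt.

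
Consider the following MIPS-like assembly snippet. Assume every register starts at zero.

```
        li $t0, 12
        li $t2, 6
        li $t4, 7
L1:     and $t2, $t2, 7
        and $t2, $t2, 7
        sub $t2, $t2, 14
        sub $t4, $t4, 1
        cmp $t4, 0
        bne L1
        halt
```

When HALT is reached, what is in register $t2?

li $t0, 12 → $t0=12
li $t2, 6 → $t2=6
li $t4, 7 → $t4=7
and $t2, $t2, 7 → $t2=6&7=6
and $t2, $t2, 7 → $t2=6&7=6
sub $t2, $t2, 14 → $t2=6-14=-8
sub $t4, $t4, 1 → $t4=7-1=6
cmp $t4, 0  (cmp 6,0)
bne L1: taken
and $t2, $t2, 7 → $t2=(-8)&7=0
and $t2, $t2, 7 → $t2=0&7=0
sub $t2, $t2, 14 → $t2=0-14=-14
sub $t4, $t4, 1 → $t4=6-1=5
cmp $t4, 0  (cmp 5,0)
bne L1: taken
and $t2, $t2, 7 → $t2=(-14)&7=2
and $t2, $t2, 7 → $t2=2&7=2
sub $t2, $t2, 14 → $t2=2-14=-12
sub $t4, $t4, 1 → $t4=5-1=4
cmp $t4, 0  (cmp 4,0)
bne L1: taken
and $t2, $t2, 7 → $t2=(-12)&7=4
and $t2, $t2, 7 → $t2=4&7=4
sub $t2, $t2, 14 → $t2=4-14=-10
sub $t4, $t4, 1 → $t4=4-1=3
cmp $t4, 0  (cmp 3,0)
bne L1: taken
and $t2, $t2, 7 → $t2=(-10)&7=6
and $t2, $t2, 7 → $t2=6&7=6
sub $t2, $t2, 14 → $t2=6-14=-8
sub $t4, $t4, 1 → $t4=3-1=2
cmp $t4, 0  (cmp 2,0)
bne L1: taken
and $t2, $t2, 7 → $t2=(-8)&7=0
and $t2, $t2, 7 → $t2=0&7=0
sub $t2, $t2, 14 → $t2=0-14=-14
sub $t4, $t4, 1 → $t4=2-1=1
cmp $t4, 0  (cmp 1,0)
bne L1: taken
and $t2, $t2, 7 → $t2=(-14)&7=2
and $t2, $t2, 7 → $t2=2&7=2
sub $t2, $t2, 14 → $t2=2-14=-12
sub $t4, $t4, 1 → $t4=1-1=0
cmp $t4, 0  (cmp 0,0)
bne L1: not taken
halt.

-12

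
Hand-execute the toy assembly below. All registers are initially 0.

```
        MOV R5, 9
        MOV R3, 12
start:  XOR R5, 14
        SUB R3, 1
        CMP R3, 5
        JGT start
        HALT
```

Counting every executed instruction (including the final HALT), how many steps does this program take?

31

after MOV R5, 9: R5=9
after MOV R3, 12: R3=12
after XOR R5, 14: R5=9^14=7
after SUB R3, 1: R3=12-1=11
CMP R3, 5  (cmp 11,5)
JGT start: taken
after XOR R5, 14: R5=7^14=9
after SUB R3, 1: R3=11-1=10
CMP R3, 5  (cmp 10,5)
JGT start: taken
after XOR R5, 14: R5=9^14=7
after SUB R3, 1: R3=10-1=9
CMP R3, 5  (cmp 9,5)
JGT start: taken
after XOR R5, 14: R5=7^14=9
after SUB R3, 1: R3=9-1=8
CMP R3, 5  (cmp 8,5)
JGT start: taken
after XOR R5, 14: R5=9^14=7
after SUB R3, 1: R3=8-1=7
CMP R3, 5  (cmp 7,5)
JGT start: taken
after XOR R5, 14: R5=7^14=9
after SUB R3, 1: R3=7-1=6
CMP R3, 5  (cmp 6,5)
JGT start: taken
after XOR R5, 14: R5=9^14=7
after SUB R3, 1: R3=6-1=5
CMP R3, 5  (cmp 5,5)
JGT start: not taken
halt.
Total executed instructions: 31.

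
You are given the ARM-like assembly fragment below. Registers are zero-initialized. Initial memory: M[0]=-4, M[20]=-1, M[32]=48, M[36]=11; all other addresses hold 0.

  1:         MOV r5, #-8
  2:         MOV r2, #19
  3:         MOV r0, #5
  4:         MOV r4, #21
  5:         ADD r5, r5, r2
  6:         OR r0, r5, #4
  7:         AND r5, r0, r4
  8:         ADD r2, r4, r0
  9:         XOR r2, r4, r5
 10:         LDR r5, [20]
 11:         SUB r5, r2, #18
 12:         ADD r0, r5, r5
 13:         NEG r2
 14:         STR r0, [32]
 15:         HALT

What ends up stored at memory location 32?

-4

MOV r5, #-8 → r5=-8
MOV r2, #19 → r2=19
MOV r0, #5 → r0=5
MOV r4, #21 → r4=21
ADD r5, r5, r2 → r5=(-8)+19=11
OR r0, r5, #4 → r0=11|4=15
AND r5, r0, r4 → r5=15&21=5
ADD r2, r4, r0 → r2=21+15=36
XOR r2, r4, r5 → r2=21^5=16
LDR r5, [20] → r5=M[20]=-1
SUB r5, r2, #18 → r5=16-18=-2
ADD r0, r5, r5 → r0=(-2)+(-2)=-4
NEG r2 → r2=-(16)=-16
STR r0, [32] → M[32]=-4
halt.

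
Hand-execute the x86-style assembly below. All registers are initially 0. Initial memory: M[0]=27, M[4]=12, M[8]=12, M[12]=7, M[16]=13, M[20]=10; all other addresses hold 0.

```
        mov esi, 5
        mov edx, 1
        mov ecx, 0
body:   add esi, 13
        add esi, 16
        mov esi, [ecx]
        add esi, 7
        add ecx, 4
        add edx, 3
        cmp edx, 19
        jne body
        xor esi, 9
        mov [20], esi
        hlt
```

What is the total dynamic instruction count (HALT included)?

54

after mov esi, 5: esi=5
after mov edx, 1: edx=1
after mov ecx, 0: ecx=0
after add esi, 13: esi=5+13=18
after add esi, 16: esi=18+16=34
after mov esi, [ecx]: esi=M[0]=27
after add esi, 7: esi=27+7=34
after add ecx, 4: ecx=0+4=4
after add edx, 3: edx=1+3=4
cmp edx, 19  (cmp 4,19)
jne body: taken
after add esi, 13: esi=34+13=47
after add esi, 16: esi=47+16=63
after mov esi, [ecx]: esi=M[4]=12
after add esi, 7: esi=12+7=19
after add ecx, 4: ecx=4+4=8
after add edx, 3: edx=4+3=7
cmp edx, 19  (cmp 7,19)
jne body: taken
after add esi, 13: esi=19+13=32
after add esi, 16: esi=32+16=48
after mov esi, [ecx]: esi=M[8]=12
after add esi, 7: esi=12+7=19
after add ecx, 4: ecx=8+4=12
after add edx, 3: edx=7+3=10
cmp edx, 19  (cmp 10,19)
jne body: taken
after add esi, 13: esi=19+13=32
after add esi, 16: esi=32+16=48
after mov esi, [ecx]: esi=M[12]=7
after add esi, 7: esi=7+7=14
after add ecx, 4: ecx=12+4=16
after add edx, 3: edx=10+3=13
cmp edx, 19  (cmp 13,19)
jne body: taken
after add esi, 13: esi=14+13=27
after add esi, 16: esi=27+16=43
after mov esi, [ecx]: esi=M[16]=13
after add esi, 7: esi=13+7=20
after add ecx, 4: ecx=16+4=20
after add edx, 3: edx=13+3=16
cmp edx, 19  (cmp 16,19)
jne body: taken
after add esi, 13: esi=20+13=33
after add esi, 16: esi=33+16=49
after mov esi, [ecx]: esi=M[20]=10
after add esi, 7: esi=10+7=17
after add ecx, 4: ecx=20+4=24
after add edx, 3: edx=16+3=19
cmp edx, 19  (cmp 19,19)
jne body: not taken
after xor esi, 9: esi=17^9=24
mov [20], esi → M[20]=24
halt.
Total executed instructions: 54.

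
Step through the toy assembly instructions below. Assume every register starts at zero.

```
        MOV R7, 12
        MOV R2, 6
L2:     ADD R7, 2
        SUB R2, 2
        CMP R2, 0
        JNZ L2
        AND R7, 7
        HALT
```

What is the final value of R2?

0

MOV R7, 12 → R7=12
MOV R2, 6 → R2=6
ADD R7, 2 → R7=12+2=14
SUB R2, 2 → R2=6-2=4
CMP R2, 0  (cmp 4,0)
JNZ L2: taken
ADD R7, 2 → R7=14+2=16
SUB R2, 2 → R2=4-2=2
CMP R2, 0  (cmp 2,0)
JNZ L2: taken
ADD R7, 2 → R7=16+2=18
SUB R2, 2 → R2=2-2=0
CMP R2, 0  (cmp 0,0)
JNZ L2: not taken
AND R7, 7 → R7=18&7=2
halt.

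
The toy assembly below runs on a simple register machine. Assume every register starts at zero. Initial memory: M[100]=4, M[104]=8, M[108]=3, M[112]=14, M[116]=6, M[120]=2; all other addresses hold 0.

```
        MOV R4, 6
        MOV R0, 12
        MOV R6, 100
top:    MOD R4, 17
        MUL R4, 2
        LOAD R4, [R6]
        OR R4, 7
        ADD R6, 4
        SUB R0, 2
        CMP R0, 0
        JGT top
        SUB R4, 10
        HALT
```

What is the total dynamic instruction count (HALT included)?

MOV R4, 6 → R4=6
MOV R0, 12 → R0=12
MOV R6, 100 → R6=100
MOD R4, 17 → R4=6%17=6
MUL R4, 2 → R4=6*2=12
LOAD R4, [R6] → R4=M[100]=4
OR R4, 7 → R4=4|7=7
ADD R6, 4 → R6=100+4=104
SUB R0, 2 → R0=12-2=10
CMP R0, 0  (cmp 10,0)
JGT top: taken
MOD R4, 17 → R4=7%17=7
MUL R4, 2 → R4=7*2=14
LOAD R4, [R6] → R4=M[104]=8
OR R4, 7 → R4=8|7=15
ADD R6, 4 → R6=104+4=108
SUB R0, 2 → R0=10-2=8
CMP R0, 0  (cmp 8,0)
JGT top: taken
MOD R4, 17 → R4=15%17=15
MUL R4, 2 → R4=15*2=30
LOAD R4, [R6] → R4=M[108]=3
OR R4, 7 → R4=3|7=7
ADD R6, 4 → R6=108+4=112
SUB R0, 2 → R0=8-2=6
CMP R0, 0  (cmp 6,0)
JGT top: taken
MOD R4, 17 → R4=7%17=7
MUL R4, 2 → R4=7*2=14
LOAD R4, [R6] → R4=M[112]=14
OR R4, 7 → R4=14|7=15
ADD R6, 4 → R6=112+4=116
SUB R0, 2 → R0=6-2=4
CMP R0, 0  (cmp 4,0)
JGT top: taken
MOD R4, 17 → R4=15%17=15
MUL R4, 2 → R4=15*2=30
LOAD R4, [R6] → R4=M[116]=6
OR R4, 7 → R4=6|7=7
ADD R6, 4 → R6=116+4=120
SUB R0, 2 → R0=4-2=2
CMP R0, 0  (cmp 2,0)
JGT top: taken
MOD R4, 17 → R4=7%17=7
MUL R4, 2 → R4=7*2=14
LOAD R4, [R6] → R4=M[120]=2
OR R4, 7 → R4=2|7=7
ADD R6, 4 → R6=120+4=124
SUB R0, 2 → R0=2-2=0
CMP R0, 0  (cmp 0,0)
JGT top: not taken
SUB R4, 10 → R4=7-10=-3
halt.
Total executed instructions: 53.

53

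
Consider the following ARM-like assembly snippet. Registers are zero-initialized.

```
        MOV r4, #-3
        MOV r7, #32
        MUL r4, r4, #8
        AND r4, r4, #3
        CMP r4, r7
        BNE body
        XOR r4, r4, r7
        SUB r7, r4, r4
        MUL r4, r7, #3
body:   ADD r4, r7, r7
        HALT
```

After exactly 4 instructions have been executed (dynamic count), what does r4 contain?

0

MOV r4, #-3 → r4=-3
MOV r7, #32 → r7=32
MUL r4, r4, #8 → r4=(-3)*8=-24
AND r4, r4, #3 → r4=(-24)&3=0
After step 4: r4 = 0.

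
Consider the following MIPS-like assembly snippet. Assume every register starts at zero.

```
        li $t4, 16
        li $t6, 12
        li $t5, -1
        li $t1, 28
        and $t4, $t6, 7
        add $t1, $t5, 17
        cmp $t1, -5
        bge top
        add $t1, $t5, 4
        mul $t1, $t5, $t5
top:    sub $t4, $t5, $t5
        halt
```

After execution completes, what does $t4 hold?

after li $t4, 16: $t4=16
after li $t6, 12: $t6=12
after li $t5, -1: $t5=-1
after li $t1, 28: $t1=28
after and $t4, $t6, 7: $t4=12&7=4
after add $t1, $t5, 17: $t1=(-1)+17=16
cmp $t1, -5  (cmp 16,-5)
bge top: taken
after sub $t4, $t5, $t5: $t4=(-1)-(-1)=0
halt.

0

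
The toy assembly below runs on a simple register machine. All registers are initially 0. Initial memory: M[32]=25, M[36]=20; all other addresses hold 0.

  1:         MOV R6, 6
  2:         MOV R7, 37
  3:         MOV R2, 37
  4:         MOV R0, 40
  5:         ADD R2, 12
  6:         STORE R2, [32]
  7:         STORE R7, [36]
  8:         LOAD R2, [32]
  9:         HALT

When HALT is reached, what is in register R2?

after MOV R6, 6: R6=6
after MOV R7, 37: R7=37
after MOV R2, 37: R2=37
after MOV R0, 40: R0=40
after ADD R2, 12: R2=37+12=49
STORE R2, [32] → M[32]=49
STORE R7, [36] → M[36]=37
after LOAD R2, [32]: R2=M[32]=49
halt.

49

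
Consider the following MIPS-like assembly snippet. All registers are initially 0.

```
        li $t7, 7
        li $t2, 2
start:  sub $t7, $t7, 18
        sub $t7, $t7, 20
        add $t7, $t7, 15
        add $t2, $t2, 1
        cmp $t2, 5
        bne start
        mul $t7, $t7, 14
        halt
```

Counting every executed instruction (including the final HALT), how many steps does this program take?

li $t7, 7 → $t7=7
li $t2, 2 → $t2=2
sub $t7, $t7, 18 → $t7=7-18=-11
sub $t7, $t7, 20 → $t7=(-11)-20=-31
add $t7, $t7, 15 → $t7=(-31)+15=-16
add $t2, $t2, 1 → $t2=2+1=3
cmp $t2, 5  (cmp 3,5)
bne start: taken
sub $t7, $t7, 18 → $t7=(-16)-18=-34
sub $t7, $t7, 20 → $t7=(-34)-20=-54
add $t7, $t7, 15 → $t7=(-54)+15=-39
add $t2, $t2, 1 → $t2=3+1=4
cmp $t2, 5  (cmp 4,5)
bne start: taken
sub $t7, $t7, 18 → $t7=(-39)-18=-57
sub $t7, $t7, 20 → $t7=(-57)-20=-77
add $t7, $t7, 15 → $t7=(-77)+15=-62
add $t2, $t2, 1 → $t2=4+1=5
cmp $t2, 5  (cmp 5,5)
bne start: not taken
mul $t7, $t7, 14 → $t7=(-62)*14=-868
halt.
Total executed instructions: 22.

22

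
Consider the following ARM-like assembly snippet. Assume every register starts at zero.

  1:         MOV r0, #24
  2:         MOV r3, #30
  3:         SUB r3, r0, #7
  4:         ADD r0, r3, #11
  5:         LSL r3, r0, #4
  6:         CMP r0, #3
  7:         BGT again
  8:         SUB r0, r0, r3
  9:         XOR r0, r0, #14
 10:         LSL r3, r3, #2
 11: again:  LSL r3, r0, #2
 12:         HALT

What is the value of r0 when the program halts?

after MOV r0, #24: r0=24
after MOV r3, #30: r3=30
after SUB r3, r0, #7: r3=24-7=17
after ADD r0, r3, #11: r0=17+11=28
after LSL r3, r0, #4: r3=28<<4=448
CMP r0, #3  (cmp 28,3)
BGT again: taken
after LSL r3, r0, #2: r3=28<<2=112
halt.

28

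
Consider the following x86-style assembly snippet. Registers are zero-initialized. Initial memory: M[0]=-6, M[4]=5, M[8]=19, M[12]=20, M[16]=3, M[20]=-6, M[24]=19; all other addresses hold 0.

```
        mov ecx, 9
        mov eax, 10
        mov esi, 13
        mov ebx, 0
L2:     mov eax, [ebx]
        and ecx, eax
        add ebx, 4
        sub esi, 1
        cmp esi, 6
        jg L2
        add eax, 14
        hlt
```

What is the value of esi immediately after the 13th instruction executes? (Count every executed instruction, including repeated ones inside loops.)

ecx=9
eax=10
esi=13
ebx=0
eax=M[0]=-6
ecx=9&(-6)=8
ebx=0+4=4
esi=13-1=12
cmp esi, 6  (cmp 12,6)
jg L2: taken
eax=M[4]=5
ecx=8&5=0
ebx=4+4=8
After step 13: esi = 12.

12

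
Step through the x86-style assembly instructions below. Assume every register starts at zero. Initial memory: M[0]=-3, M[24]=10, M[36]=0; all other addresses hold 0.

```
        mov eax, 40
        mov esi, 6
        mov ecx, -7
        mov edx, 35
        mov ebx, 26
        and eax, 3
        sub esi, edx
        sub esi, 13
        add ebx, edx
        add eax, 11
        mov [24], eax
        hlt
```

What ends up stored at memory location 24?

eax=40
esi=6
ecx=-7
edx=35
ebx=26
eax=40&3=0
esi=6-35=-29
esi=(-29)-13=-42
ebx=26+35=61
eax=0+11=11
mov [24], eax → M[24]=11
halt.

11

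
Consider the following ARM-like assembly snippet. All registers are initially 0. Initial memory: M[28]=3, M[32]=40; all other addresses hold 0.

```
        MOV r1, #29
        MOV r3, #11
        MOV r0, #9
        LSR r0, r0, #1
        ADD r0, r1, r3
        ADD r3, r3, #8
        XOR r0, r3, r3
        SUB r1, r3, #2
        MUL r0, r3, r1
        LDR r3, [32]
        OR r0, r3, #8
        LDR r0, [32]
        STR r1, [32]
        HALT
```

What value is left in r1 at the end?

17

r1=29
r3=11
r0=9
r0=9>>1=4
r0=29+11=40
r3=11+8=19
r0=19^19=0
r1=19-2=17
r0=19*17=323
r3=M[32]=40
r0=40|8=40
r0=M[32]=40
STR r1, [32] → M[32]=17
halt.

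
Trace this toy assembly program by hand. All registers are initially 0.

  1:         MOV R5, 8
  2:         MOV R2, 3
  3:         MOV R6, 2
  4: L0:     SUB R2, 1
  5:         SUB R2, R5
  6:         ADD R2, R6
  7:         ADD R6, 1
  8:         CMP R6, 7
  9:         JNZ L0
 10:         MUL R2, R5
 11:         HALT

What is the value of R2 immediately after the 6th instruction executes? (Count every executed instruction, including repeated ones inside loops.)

R5=8
R2=3
R6=2
R2=3-1=2
R2=2-8=-6
R2=(-6)+2=-4
After step 6: R2 = -4.

-4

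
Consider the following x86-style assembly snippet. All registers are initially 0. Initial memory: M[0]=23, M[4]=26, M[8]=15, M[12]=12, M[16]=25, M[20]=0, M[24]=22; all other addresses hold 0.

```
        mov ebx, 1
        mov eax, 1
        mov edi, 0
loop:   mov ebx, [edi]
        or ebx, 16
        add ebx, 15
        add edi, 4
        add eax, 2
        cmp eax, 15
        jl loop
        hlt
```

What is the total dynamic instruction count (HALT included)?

53

mov ebx, 1 → ebx=1
mov eax, 1 → eax=1
mov edi, 0 → edi=0
mov ebx, [edi] → ebx=M[0]=23
or ebx, 16 → ebx=23|16=23
add ebx, 15 → ebx=23+15=38
add edi, 4 → edi=0+4=4
add eax, 2 → eax=1+2=3
cmp eax, 15  (cmp 3,15)
jl loop: taken
mov ebx, [edi] → ebx=M[4]=26
or ebx, 16 → ebx=26|16=26
add ebx, 15 → ebx=26+15=41
add edi, 4 → edi=4+4=8
add eax, 2 → eax=3+2=5
cmp eax, 15  (cmp 5,15)
jl loop: taken
mov ebx, [edi] → ebx=M[8]=15
or ebx, 16 → ebx=15|16=31
add ebx, 15 → ebx=31+15=46
add edi, 4 → edi=8+4=12
add eax, 2 → eax=5+2=7
cmp eax, 15  (cmp 7,15)
jl loop: taken
mov ebx, [edi] → ebx=M[12]=12
or ebx, 16 → ebx=12|16=28
add ebx, 15 → ebx=28+15=43
add edi, 4 → edi=12+4=16
add eax, 2 → eax=7+2=9
cmp eax, 15  (cmp 9,15)
jl loop: taken
mov ebx, [edi] → ebx=M[16]=25
or ebx, 16 → ebx=25|16=25
add ebx, 15 → ebx=25+15=40
add edi, 4 → edi=16+4=20
add eax, 2 → eax=9+2=11
cmp eax, 15  (cmp 11,15)
jl loop: taken
mov ebx, [edi] → ebx=M[20]=0
or ebx, 16 → ebx=0|16=16
add ebx, 15 → ebx=16+15=31
add edi, 4 → edi=20+4=24
add eax, 2 → eax=11+2=13
cmp eax, 15  (cmp 13,15)
jl loop: taken
mov ebx, [edi] → ebx=M[24]=22
or ebx, 16 → ebx=22|16=22
add ebx, 15 → ebx=22+15=37
add edi, 4 → edi=24+4=28
add eax, 2 → eax=13+2=15
cmp eax, 15  (cmp 15,15)
jl loop: not taken
halt.
Total executed instructions: 53.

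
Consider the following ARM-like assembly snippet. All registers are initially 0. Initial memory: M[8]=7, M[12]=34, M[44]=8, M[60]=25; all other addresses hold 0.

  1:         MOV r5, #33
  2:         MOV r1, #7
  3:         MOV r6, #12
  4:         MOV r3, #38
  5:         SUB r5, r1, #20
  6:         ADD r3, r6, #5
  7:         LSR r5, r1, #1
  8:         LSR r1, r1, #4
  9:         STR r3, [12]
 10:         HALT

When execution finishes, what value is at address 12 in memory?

17

after MOV r5, #33: r5=33
after MOV r1, #7: r1=7
after MOV r6, #12: r6=12
after MOV r3, #38: r3=38
after SUB r5, r1, #20: r5=7-20=-13
after ADD r3, r6, #5: r3=12+5=17
after LSR r5, r1, #1: r5=7>>1=3
after LSR r1, r1, #4: r1=7>>4=0
STR r3, [12] → M[12]=17
halt.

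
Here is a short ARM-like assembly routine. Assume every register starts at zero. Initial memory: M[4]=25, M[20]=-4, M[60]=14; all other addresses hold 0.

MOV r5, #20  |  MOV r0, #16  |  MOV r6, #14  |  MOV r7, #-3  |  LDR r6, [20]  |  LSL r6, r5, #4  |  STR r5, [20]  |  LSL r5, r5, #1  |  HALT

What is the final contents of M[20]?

20

r5=20
r0=16
r6=14
r7=-3
r6=M[20]=-4
r6=20<<4=320
STR r5, [20] → M[20]=20
r5=20<<1=40
halt.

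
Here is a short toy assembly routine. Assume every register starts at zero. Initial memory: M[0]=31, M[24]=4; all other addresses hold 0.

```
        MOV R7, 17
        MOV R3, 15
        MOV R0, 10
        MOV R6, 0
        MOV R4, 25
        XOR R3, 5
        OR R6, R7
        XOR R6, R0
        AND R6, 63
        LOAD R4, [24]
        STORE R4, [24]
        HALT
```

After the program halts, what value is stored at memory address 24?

4

after MOV R7, 17: R7=17
after MOV R3, 15: R3=15
after MOV R0, 10: R0=10
after MOV R6, 0: R6=0
after MOV R4, 25: R4=25
after XOR R3, 5: R3=15^5=10
after OR R6, R7: R6=0|17=17
after XOR R6, R0: R6=17^10=27
after AND R6, 63: R6=27&63=27
after LOAD R4, [24]: R4=M[24]=4
STORE R4, [24] → M[24]=4
halt.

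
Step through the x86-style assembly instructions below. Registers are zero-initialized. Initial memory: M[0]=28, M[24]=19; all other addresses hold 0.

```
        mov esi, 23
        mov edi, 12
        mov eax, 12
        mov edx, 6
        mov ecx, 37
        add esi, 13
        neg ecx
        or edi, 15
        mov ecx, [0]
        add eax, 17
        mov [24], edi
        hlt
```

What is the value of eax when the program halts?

esi=23
edi=12
eax=12
edx=6
ecx=37
esi=23+13=36
ecx=-(37)=-37
edi=12|15=15
ecx=M[0]=28
eax=12+17=29
mov [24], edi → M[24]=15
halt.

29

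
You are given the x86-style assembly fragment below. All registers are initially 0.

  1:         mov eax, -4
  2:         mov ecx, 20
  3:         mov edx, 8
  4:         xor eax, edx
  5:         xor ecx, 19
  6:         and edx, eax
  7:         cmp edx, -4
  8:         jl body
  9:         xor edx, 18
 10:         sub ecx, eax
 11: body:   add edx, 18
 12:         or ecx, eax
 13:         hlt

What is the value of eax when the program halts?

eax=-4
ecx=20
edx=8
eax=(-4)^8=-12
ecx=20^19=7
edx=8&(-12)=0
cmp edx, -4  (cmp 0,-4)
jl body: not taken
edx=0^18=18
ecx=7-(-12)=19
edx=18+18=36
ecx=19|(-12)=-9
halt.

-12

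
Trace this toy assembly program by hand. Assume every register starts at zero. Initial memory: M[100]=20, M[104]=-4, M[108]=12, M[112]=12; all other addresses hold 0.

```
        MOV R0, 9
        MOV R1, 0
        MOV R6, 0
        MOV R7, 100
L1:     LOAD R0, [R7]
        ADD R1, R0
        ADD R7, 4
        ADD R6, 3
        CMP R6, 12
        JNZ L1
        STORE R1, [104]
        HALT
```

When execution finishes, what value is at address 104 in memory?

40

after MOV R0, 9: R0=9
after MOV R1, 0: R1=0
after MOV R6, 0: R6=0
after MOV R7, 100: R7=100
after LOAD R0, [R7]: R0=M[100]=20
after ADD R1, R0: R1=0+20=20
after ADD R7, 4: R7=100+4=104
after ADD R6, 3: R6=0+3=3
CMP R6, 12  (cmp 3,12)
JNZ L1: taken
after LOAD R0, [R7]: R0=M[104]=-4
after ADD R1, R0: R1=20+(-4)=16
after ADD R7, 4: R7=104+4=108
after ADD R6, 3: R6=3+3=6
CMP R6, 12  (cmp 6,12)
JNZ L1: taken
after LOAD R0, [R7]: R0=M[108]=12
after ADD R1, R0: R1=16+12=28
after ADD R7, 4: R7=108+4=112
after ADD R6, 3: R6=6+3=9
CMP R6, 12  (cmp 9,12)
JNZ L1: taken
after LOAD R0, [R7]: R0=M[112]=12
after ADD R1, R0: R1=28+12=40
after ADD R7, 4: R7=112+4=116
after ADD R6, 3: R6=9+3=12
CMP R6, 12  (cmp 12,12)
JNZ L1: not taken
STORE R1, [104] → M[104]=40
halt.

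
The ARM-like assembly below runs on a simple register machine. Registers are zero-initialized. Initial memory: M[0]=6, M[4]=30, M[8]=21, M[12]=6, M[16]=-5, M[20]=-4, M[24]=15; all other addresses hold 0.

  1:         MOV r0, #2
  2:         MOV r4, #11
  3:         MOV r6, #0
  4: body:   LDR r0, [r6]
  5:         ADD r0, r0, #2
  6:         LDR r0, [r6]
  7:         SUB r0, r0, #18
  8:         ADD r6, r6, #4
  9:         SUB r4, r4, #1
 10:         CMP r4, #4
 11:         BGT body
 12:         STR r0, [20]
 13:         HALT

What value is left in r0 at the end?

-3

r0=2
r4=11
r6=0
r0=M[0]=6
r0=6+2=8
r0=M[0]=6
r0=6-18=-12
r6=0+4=4
r4=11-1=10
CMP r4, #4  (cmp 10,4)
BGT body: taken
r0=M[4]=30
r0=30+2=32
r0=M[4]=30
r0=30-18=12
r6=4+4=8
r4=10-1=9
CMP r4, #4  (cmp 9,4)
BGT body: taken
r0=M[8]=21
r0=21+2=23
r0=M[8]=21
r0=21-18=3
r6=8+4=12
r4=9-1=8
CMP r4, #4  (cmp 8,4)
BGT body: taken
r0=M[12]=6
r0=6+2=8
r0=M[12]=6
r0=6-18=-12
r6=12+4=16
r4=8-1=7
CMP r4, #4  (cmp 7,4)
BGT body: taken
r0=M[16]=-5
r0=(-5)+2=-3
r0=M[16]=-5
r0=(-5)-18=-23
r6=16+4=20
r4=7-1=6
CMP r4, #4  (cmp 6,4)
BGT body: taken
r0=M[20]=-4
r0=(-4)+2=-2
r0=M[20]=-4
r0=(-4)-18=-22
r6=20+4=24
r4=6-1=5
CMP r4, #4  (cmp 5,4)
BGT body: taken
r0=M[24]=15
r0=15+2=17
r0=M[24]=15
r0=15-18=-3
r6=24+4=28
r4=5-1=4
CMP r4, #4  (cmp 4,4)
BGT body: not taken
STR r0, [20] → M[20]=-3
halt.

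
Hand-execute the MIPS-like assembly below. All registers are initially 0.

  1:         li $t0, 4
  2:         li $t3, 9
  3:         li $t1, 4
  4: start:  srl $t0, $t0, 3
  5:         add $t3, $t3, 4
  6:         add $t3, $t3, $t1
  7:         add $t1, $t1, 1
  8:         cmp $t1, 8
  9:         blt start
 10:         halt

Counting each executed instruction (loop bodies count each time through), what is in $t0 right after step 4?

after li $t0, 4: $t0=4
after li $t3, 9: $t3=9
after li $t1, 4: $t1=4
after srl $t0, $t0, 3: $t0=4>>3=0
After step 4: $t0 = 0.

0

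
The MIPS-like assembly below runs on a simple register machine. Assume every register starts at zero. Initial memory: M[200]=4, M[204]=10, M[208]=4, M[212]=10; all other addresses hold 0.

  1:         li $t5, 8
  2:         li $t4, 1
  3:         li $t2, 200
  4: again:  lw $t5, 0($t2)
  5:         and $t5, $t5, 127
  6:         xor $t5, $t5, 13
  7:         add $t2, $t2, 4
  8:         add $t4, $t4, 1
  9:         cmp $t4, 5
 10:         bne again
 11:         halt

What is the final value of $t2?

after li $t5, 8: $t5=8
after li $t4, 1: $t4=1
after li $t2, 200: $t2=200
after lw $t5, 0($t2): $t5=M[200]=4
after and $t5, $t5, 127: $t5=4&127=4
after xor $t5, $t5, 13: $t5=4^13=9
after add $t2, $t2, 4: $t2=200+4=204
after add $t4, $t4, 1: $t4=1+1=2
cmp $t4, 5  (cmp 2,5)
bne again: taken
after lw $t5, 0($t2): $t5=M[204]=10
after and $t5, $t5, 127: $t5=10&127=10
after xor $t5, $t5, 13: $t5=10^13=7
after add $t2, $t2, 4: $t2=204+4=208
after add $t4, $t4, 1: $t4=2+1=3
cmp $t4, 5  (cmp 3,5)
bne again: taken
after lw $t5, 0($t2): $t5=M[208]=4
after and $t5, $t5, 127: $t5=4&127=4
after xor $t5, $t5, 13: $t5=4^13=9
after add $t2, $t2, 4: $t2=208+4=212
after add $t4, $t4, 1: $t4=3+1=4
cmp $t4, 5  (cmp 4,5)
bne again: taken
after lw $t5, 0($t2): $t5=M[212]=10
after and $t5, $t5, 127: $t5=10&127=10
after xor $t5, $t5, 13: $t5=10^13=7
after add $t2, $t2, 4: $t2=212+4=216
after add $t4, $t4, 1: $t4=4+1=5
cmp $t4, 5  (cmp 5,5)
bne again: not taken
halt.

216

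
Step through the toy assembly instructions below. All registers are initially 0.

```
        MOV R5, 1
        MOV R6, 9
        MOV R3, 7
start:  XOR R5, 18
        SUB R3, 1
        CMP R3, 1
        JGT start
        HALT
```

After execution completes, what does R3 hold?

1

after MOV R5, 1: R5=1
after MOV R6, 9: R6=9
after MOV R3, 7: R3=7
after XOR R5, 18: R5=1^18=19
after SUB R3, 1: R3=7-1=6
CMP R3, 1  (cmp 6,1)
JGT start: taken
after XOR R5, 18: R5=19^18=1
after SUB R3, 1: R3=6-1=5
CMP R3, 1  (cmp 5,1)
JGT start: taken
after XOR R5, 18: R5=1^18=19
after SUB R3, 1: R3=5-1=4
CMP R3, 1  (cmp 4,1)
JGT start: taken
after XOR R5, 18: R5=19^18=1
after SUB R3, 1: R3=4-1=3
CMP R3, 1  (cmp 3,1)
JGT start: taken
after XOR R5, 18: R5=1^18=19
after SUB R3, 1: R3=3-1=2
CMP R3, 1  (cmp 2,1)
JGT start: taken
after XOR R5, 18: R5=19^18=1
after SUB R3, 1: R3=2-1=1
CMP R3, 1  (cmp 1,1)
JGT start: not taken
halt.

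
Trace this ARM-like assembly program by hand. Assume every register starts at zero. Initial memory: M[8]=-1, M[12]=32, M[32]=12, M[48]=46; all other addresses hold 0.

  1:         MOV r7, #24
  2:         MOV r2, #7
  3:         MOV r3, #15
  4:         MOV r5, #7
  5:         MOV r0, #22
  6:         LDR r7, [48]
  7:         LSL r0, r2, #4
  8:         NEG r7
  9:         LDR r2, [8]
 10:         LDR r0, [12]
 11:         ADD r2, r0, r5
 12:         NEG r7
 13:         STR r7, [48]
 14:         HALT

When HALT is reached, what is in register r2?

39

r7=24
r2=7
r3=15
r5=7
r0=22
r7=M[48]=46
r0=7<<4=112
r7=-(46)=-46
r2=M[8]=-1
r0=M[12]=32
r2=32+7=39
r7=-(-46)=46
STR r7, [48] → M[48]=46
halt.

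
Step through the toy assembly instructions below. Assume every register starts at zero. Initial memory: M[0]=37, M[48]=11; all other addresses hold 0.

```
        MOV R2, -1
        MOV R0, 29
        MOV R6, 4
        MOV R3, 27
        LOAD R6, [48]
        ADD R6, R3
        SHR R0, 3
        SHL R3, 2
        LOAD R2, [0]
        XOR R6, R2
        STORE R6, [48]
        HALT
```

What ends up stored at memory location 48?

MOV R2, -1 → R2=-1
MOV R0, 29 → R0=29
MOV R6, 4 → R6=4
MOV R3, 27 → R3=27
LOAD R6, [48] → R6=M[48]=11
ADD R6, R3 → R6=11+27=38
SHR R0, 3 → R0=29>>3=3
SHL R3, 2 → R3=27<<2=108
LOAD R2, [0] → R2=M[0]=37
XOR R6, R2 → R6=38^37=3
STORE R6, [48] → M[48]=3
halt.

3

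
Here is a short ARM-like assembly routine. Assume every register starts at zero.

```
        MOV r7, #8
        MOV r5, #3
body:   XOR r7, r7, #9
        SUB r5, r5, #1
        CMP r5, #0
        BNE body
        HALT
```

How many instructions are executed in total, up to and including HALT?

after MOV r7, #8: r7=8
after MOV r5, #3: r5=3
after XOR r7, r7, #9: r7=8^9=1
after SUB r5, r5, #1: r5=3-1=2
CMP r5, #0  (cmp 2,0)
BNE body: taken
after XOR r7, r7, #9: r7=1^9=8
after SUB r5, r5, #1: r5=2-1=1
CMP r5, #0  (cmp 1,0)
BNE body: taken
after XOR r7, r7, #9: r7=8^9=1
after SUB r5, r5, #1: r5=1-1=0
CMP r5, #0  (cmp 0,0)
BNE body: not taken
halt.
Total executed instructions: 15.

15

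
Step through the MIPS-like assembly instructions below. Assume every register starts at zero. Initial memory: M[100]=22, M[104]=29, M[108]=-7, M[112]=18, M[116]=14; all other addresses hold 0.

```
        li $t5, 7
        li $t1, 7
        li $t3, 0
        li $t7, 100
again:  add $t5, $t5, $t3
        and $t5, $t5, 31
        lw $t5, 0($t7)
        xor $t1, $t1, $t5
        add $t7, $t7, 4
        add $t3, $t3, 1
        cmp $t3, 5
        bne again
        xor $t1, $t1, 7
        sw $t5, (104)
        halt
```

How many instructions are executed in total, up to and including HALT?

$t5=7
$t1=7
$t3=0
$t7=100
$t5=7+0=7
$t5=7&31=7
$t5=M[100]=22
$t1=7^22=17
$t7=100+4=104
$t3=0+1=1
cmp $t3, 5  (cmp 1,5)
bne again: taken
$t5=22+1=23
$t5=23&31=23
$t5=M[104]=29
$t1=17^29=12
$t7=104+4=108
$t3=1+1=2
cmp $t3, 5  (cmp 2,5)
bne again: taken
$t5=29+2=31
$t5=31&31=31
$t5=M[108]=-7
$t1=12^(-7)=-11
$t7=108+4=112
$t3=2+1=3
cmp $t3, 5  (cmp 3,5)
bne again: taken
$t5=(-7)+3=-4
$t5=(-4)&31=28
$t5=M[112]=18
$t1=(-11)^18=-25
$t7=112+4=116
$t3=3+1=4
cmp $t3, 5  (cmp 4,5)
bne again: taken
$t5=18+4=22
$t5=22&31=22
$t5=M[116]=14
$t1=(-25)^14=-23
$t7=116+4=120
$t3=4+1=5
cmp $t3, 5  (cmp 5,5)
bne again: not taken
$t1=(-23)^7=-18
sw $t5, (104) → M[104]=14
halt.
Total executed instructions: 47.

47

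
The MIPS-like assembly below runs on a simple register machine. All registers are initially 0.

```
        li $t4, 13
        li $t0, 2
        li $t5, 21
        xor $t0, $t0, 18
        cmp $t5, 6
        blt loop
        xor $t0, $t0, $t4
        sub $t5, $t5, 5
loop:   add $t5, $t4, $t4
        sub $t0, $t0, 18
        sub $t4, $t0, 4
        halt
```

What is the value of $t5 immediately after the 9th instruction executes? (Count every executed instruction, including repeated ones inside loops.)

26

li $t4, 13 → $t4=13
li $t0, 2 → $t0=2
li $t5, 21 → $t5=21
xor $t0, $t0, 18 → $t0=2^18=16
cmp $t5, 6  (cmp 21,6)
blt loop: not taken
xor $t0, $t0, $t4 → $t0=16^13=29
sub $t5, $t5, 5 → $t5=21-5=16
add $t5, $t4, $t4 → $t5=13+13=26
After step 9: $t5 = 26.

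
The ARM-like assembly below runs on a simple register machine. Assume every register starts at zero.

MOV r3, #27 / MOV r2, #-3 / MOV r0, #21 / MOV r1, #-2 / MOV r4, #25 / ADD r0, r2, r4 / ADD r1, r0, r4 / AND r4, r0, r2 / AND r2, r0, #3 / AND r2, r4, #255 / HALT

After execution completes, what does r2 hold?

20

after MOV r3, #27: r3=27
after MOV r2, #-3: r2=-3
after MOV r0, #21: r0=21
after MOV r1, #-2: r1=-2
after MOV r4, #25: r4=25
after ADD r0, r2, r4: r0=(-3)+25=22
after ADD r1, r0, r4: r1=22+25=47
after AND r4, r0, r2: r4=22&(-3)=20
after AND r2, r0, #3: r2=22&3=2
after AND r2, r4, #255: r2=20&255=20
halt.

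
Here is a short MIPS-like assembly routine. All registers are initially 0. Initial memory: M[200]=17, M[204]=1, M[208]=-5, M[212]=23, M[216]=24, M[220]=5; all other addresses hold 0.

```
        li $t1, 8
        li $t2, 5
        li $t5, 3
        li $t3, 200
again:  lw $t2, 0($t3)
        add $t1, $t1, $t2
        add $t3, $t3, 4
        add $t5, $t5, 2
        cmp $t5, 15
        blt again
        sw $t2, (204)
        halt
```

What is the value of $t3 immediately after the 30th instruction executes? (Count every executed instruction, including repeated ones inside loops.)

216

$t1=8
$t2=5
$t5=3
$t3=200
$t2=M[200]=17
$t1=8+17=25
$t3=200+4=204
$t5=3+2=5
cmp $t5, 15  (cmp 5,15)
blt again: taken
$t2=M[204]=1
$t1=25+1=26
$t3=204+4=208
$t5=5+2=7
cmp $t5, 15  (cmp 7,15)
blt again: taken
$t2=M[208]=-5
$t1=26+(-5)=21
$t3=208+4=212
$t5=7+2=9
cmp $t5, 15  (cmp 9,15)
blt again: taken
$t2=M[212]=23
$t1=21+23=44
$t3=212+4=216
$t5=9+2=11
cmp $t5, 15  (cmp 11,15)
blt again: taken
$t2=M[216]=24
$t1=44+24=68
After step 30: $t3 = 216.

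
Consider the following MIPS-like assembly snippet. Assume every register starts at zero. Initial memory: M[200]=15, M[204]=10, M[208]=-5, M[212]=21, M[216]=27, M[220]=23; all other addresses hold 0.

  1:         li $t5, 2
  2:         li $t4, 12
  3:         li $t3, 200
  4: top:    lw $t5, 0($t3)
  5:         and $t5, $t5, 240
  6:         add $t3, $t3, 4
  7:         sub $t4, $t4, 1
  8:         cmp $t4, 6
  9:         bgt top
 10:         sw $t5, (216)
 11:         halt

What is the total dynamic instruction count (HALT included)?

li $t5, 2 → $t5=2
li $t4, 12 → $t4=12
li $t3, 200 → $t3=200
lw $t5, 0($t3) → $t5=M[200]=15
and $t5, $t5, 240 → $t5=15&240=0
add $t3, $t3, 4 → $t3=200+4=204
sub $t4, $t4, 1 → $t4=12-1=11
cmp $t4, 6  (cmp 11,6)
bgt top: taken
lw $t5, 0($t3) → $t5=M[204]=10
and $t5, $t5, 240 → $t5=10&240=0
add $t3, $t3, 4 → $t3=204+4=208
sub $t4, $t4, 1 → $t4=11-1=10
cmp $t4, 6  (cmp 10,6)
bgt top: taken
lw $t5, 0($t3) → $t5=M[208]=-5
and $t5, $t5, 240 → $t5=(-5)&240=240
add $t3, $t3, 4 → $t3=208+4=212
sub $t4, $t4, 1 → $t4=10-1=9
cmp $t4, 6  (cmp 9,6)
bgt top: taken
lw $t5, 0($t3) → $t5=M[212]=21
and $t5, $t5, 240 → $t5=21&240=16
add $t3, $t3, 4 → $t3=212+4=216
sub $t4, $t4, 1 → $t4=9-1=8
cmp $t4, 6  (cmp 8,6)
bgt top: taken
lw $t5, 0($t3) → $t5=M[216]=27
and $t5, $t5, 240 → $t5=27&240=16
add $t3, $t3, 4 → $t3=216+4=220
sub $t4, $t4, 1 → $t4=8-1=7
cmp $t4, 6  (cmp 7,6)
bgt top: taken
lw $t5, 0($t3) → $t5=M[220]=23
and $t5, $t5, 240 → $t5=23&240=16
add $t3, $t3, 4 → $t3=220+4=224
sub $t4, $t4, 1 → $t4=7-1=6
cmp $t4, 6  (cmp 6,6)
bgt top: not taken
sw $t5, (216) → M[216]=16
halt.
Total executed instructions: 41.

41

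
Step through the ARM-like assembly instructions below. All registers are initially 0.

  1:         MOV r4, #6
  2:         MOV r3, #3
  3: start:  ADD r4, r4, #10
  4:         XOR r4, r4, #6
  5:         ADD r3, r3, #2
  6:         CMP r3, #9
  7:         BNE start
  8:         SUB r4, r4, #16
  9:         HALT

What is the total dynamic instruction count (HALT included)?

19

after MOV r4, #6: r4=6
after MOV r3, #3: r3=3
after ADD r4, r4, #10: r4=6+10=16
after XOR r4, r4, #6: r4=16^6=22
after ADD r3, r3, #2: r3=3+2=5
CMP r3, #9  (cmp 5,9)
BNE start: taken
after ADD r4, r4, #10: r4=22+10=32
after XOR r4, r4, #6: r4=32^6=38
after ADD r3, r3, #2: r3=5+2=7
CMP r3, #9  (cmp 7,9)
BNE start: taken
after ADD r4, r4, #10: r4=38+10=48
after XOR r4, r4, #6: r4=48^6=54
after ADD r3, r3, #2: r3=7+2=9
CMP r3, #9  (cmp 9,9)
BNE start: not taken
after SUB r4, r4, #16: r4=54-16=38
halt.
Total executed instructions: 19.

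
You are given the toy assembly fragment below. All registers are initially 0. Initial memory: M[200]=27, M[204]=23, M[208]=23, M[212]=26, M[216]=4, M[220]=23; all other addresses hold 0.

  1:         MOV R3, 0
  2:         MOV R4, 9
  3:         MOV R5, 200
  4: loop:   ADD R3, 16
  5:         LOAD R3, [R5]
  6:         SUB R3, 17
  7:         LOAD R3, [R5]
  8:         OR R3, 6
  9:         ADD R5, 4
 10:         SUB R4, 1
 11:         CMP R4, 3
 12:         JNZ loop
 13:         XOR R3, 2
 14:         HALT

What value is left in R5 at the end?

224

MOV R3, 0 → R3=0
MOV R4, 9 → R4=9
MOV R5, 200 → R5=200
ADD R3, 16 → R3=0+16=16
LOAD R3, [R5] → R3=M[200]=27
SUB R3, 17 → R3=27-17=10
LOAD R3, [R5] → R3=M[200]=27
OR R3, 6 → R3=27|6=31
ADD R5, 4 → R5=200+4=204
SUB R4, 1 → R4=9-1=8
CMP R4, 3  (cmp 8,3)
JNZ loop: taken
ADD R3, 16 → R3=31+16=47
LOAD R3, [R5] → R3=M[204]=23
SUB R3, 17 → R3=23-17=6
LOAD R3, [R5] → R3=M[204]=23
OR R3, 6 → R3=23|6=23
ADD R5, 4 → R5=204+4=208
SUB R4, 1 → R4=8-1=7
CMP R4, 3  (cmp 7,3)
JNZ loop: taken
ADD R3, 16 → R3=23+16=39
LOAD R3, [R5] → R3=M[208]=23
SUB R3, 17 → R3=23-17=6
LOAD R3, [R5] → R3=M[208]=23
OR R3, 6 → R3=23|6=23
ADD R5, 4 → R5=208+4=212
SUB R4, 1 → R4=7-1=6
CMP R4, 3  (cmp 6,3)
JNZ loop: taken
ADD R3, 16 → R3=23+16=39
LOAD R3, [R5] → R3=M[212]=26
SUB R3, 17 → R3=26-17=9
LOAD R3, [R5] → R3=M[212]=26
OR R3, 6 → R3=26|6=30
ADD R5, 4 → R5=212+4=216
SUB R4, 1 → R4=6-1=5
CMP R4, 3  (cmp 5,3)
JNZ loop: taken
ADD R3, 16 → R3=30+16=46
LOAD R3, [R5] → R3=M[216]=4
SUB R3, 17 → R3=4-17=-13
LOAD R3, [R5] → R3=M[216]=4
OR R3, 6 → R3=4|6=6
ADD R5, 4 → R5=216+4=220
SUB R4, 1 → R4=5-1=4
CMP R4, 3  (cmp 4,3)
JNZ loop: taken
ADD R3, 16 → R3=6+16=22
LOAD R3, [R5] → R3=M[220]=23
SUB R3, 17 → R3=23-17=6
LOAD R3, [R5] → R3=M[220]=23
OR R3, 6 → R3=23|6=23
ADD R5, 4 → R5=220+4=224
SUB R4, 1 → R4=4-1=3
CMP R4, 3  (cmp 3,3)
JNZ loop: not taken
XOR R3, 2 → R3=23^2=21
halt.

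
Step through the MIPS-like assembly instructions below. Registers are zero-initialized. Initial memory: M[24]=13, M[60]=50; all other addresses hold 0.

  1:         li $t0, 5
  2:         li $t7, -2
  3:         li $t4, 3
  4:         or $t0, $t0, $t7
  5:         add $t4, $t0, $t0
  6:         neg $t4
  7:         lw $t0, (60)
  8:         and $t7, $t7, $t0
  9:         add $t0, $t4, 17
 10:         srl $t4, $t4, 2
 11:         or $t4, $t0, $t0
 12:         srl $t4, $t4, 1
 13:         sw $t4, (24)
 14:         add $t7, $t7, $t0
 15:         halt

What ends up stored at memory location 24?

after li $t0, 5: $t0=5
after li $t7, -2: $t7=-2
after li $t4, 3: $t4=3
after or $t0, $t0, $t7: $t0=5|(-2)=-1
after add $t4, $t0, $t0: $t4=(-1)+(-1)=-2
after neg $t4: $t4=-(-2)=2
after lw $t0, (60): $t0=M[60]=50
after and $t7, $t7, $t0: $t7=(-2)&50=50
after add $t0, $t4, 17: $t0=2+17=19
after srl $t4, $t4, 2: $t4=2>>2=0
after or $t4, $t0, $t0: $t4=19|19=19
after srl $t4, $t4, 1: $t4=19>>1=9
sw $t4, (24) → M[24]=9
after add $t7, $t7, $t0: $t7=50+19=69
halt.

9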